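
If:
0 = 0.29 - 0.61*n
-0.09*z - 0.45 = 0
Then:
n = 0.48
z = -5.00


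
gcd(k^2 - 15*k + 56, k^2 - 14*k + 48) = k - 8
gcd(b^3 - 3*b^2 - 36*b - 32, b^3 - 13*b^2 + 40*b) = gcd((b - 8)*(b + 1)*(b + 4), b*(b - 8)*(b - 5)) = b - 8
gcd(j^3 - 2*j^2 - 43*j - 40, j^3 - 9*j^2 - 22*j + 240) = j^2 - 3*j - 40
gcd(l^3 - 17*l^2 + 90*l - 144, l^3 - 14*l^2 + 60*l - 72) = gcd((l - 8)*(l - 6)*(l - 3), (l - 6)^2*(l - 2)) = l - 6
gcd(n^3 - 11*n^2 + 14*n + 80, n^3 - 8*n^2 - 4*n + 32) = n^2 - 6*n - 16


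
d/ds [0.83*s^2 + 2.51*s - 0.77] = 1.66*s + 2.51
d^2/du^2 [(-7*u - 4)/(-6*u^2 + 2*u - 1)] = 4*(2*(6*u - 1)^2*(7*u + 4) - (63*u + 5)*(6*u^2 - 2*u + 1))/(6*u^2 - 2*u + 1)^3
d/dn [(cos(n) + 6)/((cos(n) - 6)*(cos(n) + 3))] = (cos(n) + 12)*sin(n)*cos(n)/((cos(n) - 6)^2*(cos(n) + 3)^2)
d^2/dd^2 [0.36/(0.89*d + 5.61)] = 0.570312/(0.89*d + 5.61)^3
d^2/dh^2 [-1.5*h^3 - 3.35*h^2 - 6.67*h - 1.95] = -9.0*h - 6.7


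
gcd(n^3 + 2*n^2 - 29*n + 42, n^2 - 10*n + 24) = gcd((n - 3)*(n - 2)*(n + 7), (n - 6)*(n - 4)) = 1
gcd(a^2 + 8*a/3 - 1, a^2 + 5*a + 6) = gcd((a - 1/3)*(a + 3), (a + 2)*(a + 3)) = a + 3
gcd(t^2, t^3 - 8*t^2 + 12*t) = t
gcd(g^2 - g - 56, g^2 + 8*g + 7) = g + 7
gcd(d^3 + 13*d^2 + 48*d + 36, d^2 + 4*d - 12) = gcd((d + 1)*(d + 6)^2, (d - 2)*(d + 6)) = d + 6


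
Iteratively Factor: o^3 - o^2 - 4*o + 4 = (o - 1)*(o^2 - 4) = (o - 1)*(o + 2)*(o - 2)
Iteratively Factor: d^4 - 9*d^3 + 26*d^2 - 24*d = (d - 3)*(d^3 - 6*d^2 + 8*d) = (d - 3)*(d - 2)*(d^2 - 4*d) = d*(d - 3)*(d - 2)*(d - 4)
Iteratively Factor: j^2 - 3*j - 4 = (j + 1)*(j - 4)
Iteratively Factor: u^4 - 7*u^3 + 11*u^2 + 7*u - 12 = (u + 1)*(u^3 - 8*u^2 + 19*u - 12) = (u - 1)*(u + 1)*(u^2 - 7*u + 12) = (u - 3)*(u - 1)*(u + 1)*(u - 4)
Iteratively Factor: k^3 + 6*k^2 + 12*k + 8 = (k + 2)*(k^2 + 4*k + 4) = (k + 2)^2*(k + 2)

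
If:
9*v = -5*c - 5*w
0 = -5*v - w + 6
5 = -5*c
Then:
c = -1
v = 25/16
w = -29/16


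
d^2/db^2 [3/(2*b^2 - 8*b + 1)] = 12*(-2*b^2 + 8*b + 8*(b - 2)^2 - 1)/(2*b^2 - 8*b + 1)^3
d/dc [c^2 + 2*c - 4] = 2*c + 2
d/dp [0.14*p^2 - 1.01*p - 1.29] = 0.28*p - 1.01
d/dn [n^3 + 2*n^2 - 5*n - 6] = 3*n^2 + 4*n - 5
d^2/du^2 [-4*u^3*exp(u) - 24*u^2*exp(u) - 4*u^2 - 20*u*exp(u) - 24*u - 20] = -4*u^3*exp(u) - 48*u^2*exp(u) - 140*u*exp(u) - 88*exp(u) - 8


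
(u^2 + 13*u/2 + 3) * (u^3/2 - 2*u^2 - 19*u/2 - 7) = u^5/2 + 5*u^4/4 - 21*u^3 - 299*u^2/4 - 74*u - 21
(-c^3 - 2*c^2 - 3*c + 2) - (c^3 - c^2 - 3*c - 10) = -2*c^3 - c^2 + 12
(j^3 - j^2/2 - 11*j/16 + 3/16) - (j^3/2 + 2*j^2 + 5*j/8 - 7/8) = j^3/2 - 5*j^2/2 - 21*j/16 + 17/16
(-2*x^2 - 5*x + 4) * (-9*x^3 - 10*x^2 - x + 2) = 18*x^5 + 65*x^4 + 16*x^3 - 39*x^2 - 14*x + 8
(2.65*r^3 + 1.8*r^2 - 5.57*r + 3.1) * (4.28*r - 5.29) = 11.342*r^4 - 6.3145*r^3 - 33.3616*r^2 + 42.7333*r - 16.399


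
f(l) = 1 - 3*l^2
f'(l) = -6*l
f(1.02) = -2.12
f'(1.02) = -6.12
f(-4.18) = -51.42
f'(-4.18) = 25.08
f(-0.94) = -1.65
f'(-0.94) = 5.64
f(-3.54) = -36.59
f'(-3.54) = 21.24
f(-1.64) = -7.07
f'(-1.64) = 9.84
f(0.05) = 0.99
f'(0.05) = -0.30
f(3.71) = -40.29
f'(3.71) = -22.26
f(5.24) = -81.37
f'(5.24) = -31.44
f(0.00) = 1.00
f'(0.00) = 0.00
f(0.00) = 1.00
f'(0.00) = 0.00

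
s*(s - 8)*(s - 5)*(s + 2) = s^4 - 11*s^3 + 14*s^2 + 80*s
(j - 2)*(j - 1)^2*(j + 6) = j^4 + 2*j^3 - 19*j^2 + 28*j - 12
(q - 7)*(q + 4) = q^2 - 3*q - 28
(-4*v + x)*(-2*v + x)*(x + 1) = 8*v^2*x + 8*v^2 - 6*v*x^2 - 6*v*x + x^3 + x^2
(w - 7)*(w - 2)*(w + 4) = w^3 - 5*w^2 - 22*w + 56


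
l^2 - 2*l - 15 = (l - 5)*(l + 3)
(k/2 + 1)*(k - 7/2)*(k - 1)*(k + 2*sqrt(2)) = k^4/2 - 5*k^3/4 + sqrt(2)*k^3 - 5*sqrt(2)*k^2/2 - 11*k^2/4 - 11*sqrt(2)*k/2 + 7*k/2 + 7*sqrt(2)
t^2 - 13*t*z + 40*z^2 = (t - 8*z)*(t - 5*z)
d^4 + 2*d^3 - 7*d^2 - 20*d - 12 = (d - 3)*(d + 1)*(d + 2)^2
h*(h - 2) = h^2 - 2*h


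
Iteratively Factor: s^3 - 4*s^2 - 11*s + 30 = (s - 5)*(s^2 + s - 6) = (s - 5)*(s + 3)*(s - 2)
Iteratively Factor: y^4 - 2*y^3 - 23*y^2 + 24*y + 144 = (y + 3)*(y^3 - 5*y^2 - 8*y + 48) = (y - 4)*(y + 3)*(y^2 - y - 12) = (y - 4)^2*(y + 3)*(y + 3)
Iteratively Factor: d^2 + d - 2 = (d + 2)*(d - 1)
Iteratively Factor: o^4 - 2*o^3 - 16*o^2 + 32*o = (o)*(o^3 - 2*o^2 - 16*o + 32) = o*(o - 2)*(o^2 - 16) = o*(o - 2)*(o + 4)*(o - 4)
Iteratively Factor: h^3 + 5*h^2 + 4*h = (h + 1)*(h^2 + 4*h) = h*(h + 1)*(h + 4)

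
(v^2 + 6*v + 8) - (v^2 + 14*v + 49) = -8*v - 41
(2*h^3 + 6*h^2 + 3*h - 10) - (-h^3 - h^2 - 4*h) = 3*h^3 + 7*h^2 + 7*h - 10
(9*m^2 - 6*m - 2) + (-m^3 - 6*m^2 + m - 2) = -m^3 + 3*m^2 - 5*m - 4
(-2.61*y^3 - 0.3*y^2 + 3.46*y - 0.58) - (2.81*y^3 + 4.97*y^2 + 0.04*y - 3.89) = -5.42*y^3 - 5.27*y^2 + 3.42*y + 3.31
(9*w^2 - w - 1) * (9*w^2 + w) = 81*w^4 - 10*w^2 - w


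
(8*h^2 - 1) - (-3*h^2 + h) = 11*h^2 - h - 1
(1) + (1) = 2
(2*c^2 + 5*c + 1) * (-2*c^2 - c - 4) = -4*c^4 - 12*c^3 - 15*c^2 - 21*c - 4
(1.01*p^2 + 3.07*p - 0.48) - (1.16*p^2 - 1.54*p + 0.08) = -0.15*p^2 + 4.61*p - 0.56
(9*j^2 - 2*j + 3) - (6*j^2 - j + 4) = 3*j^2 - j - 1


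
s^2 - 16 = (s - 4)*(s + 4)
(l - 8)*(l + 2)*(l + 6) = l^3 - 52*l - 96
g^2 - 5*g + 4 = (g - 4)*(g - 1)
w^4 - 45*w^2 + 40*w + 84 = (w - 6)*(w - 2)*(w + 1)*(w + 7)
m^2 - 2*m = m*(m - 2)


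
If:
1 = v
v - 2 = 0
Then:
No Solution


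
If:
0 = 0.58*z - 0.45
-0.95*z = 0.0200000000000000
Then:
No Solution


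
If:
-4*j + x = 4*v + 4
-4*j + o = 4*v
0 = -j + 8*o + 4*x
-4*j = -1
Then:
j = 1/4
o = -21/16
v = -37/64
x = 43/16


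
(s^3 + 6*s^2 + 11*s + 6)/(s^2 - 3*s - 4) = (s^2 + 5*s + 6)/(s - 4)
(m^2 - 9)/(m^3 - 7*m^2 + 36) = (m + 3)/(m^2 - 4*m - 12)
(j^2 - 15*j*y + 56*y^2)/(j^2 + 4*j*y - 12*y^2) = (j^2 - 15*j*y + 56*y^2)/(j^2 + 4*j*y - 12*y^2)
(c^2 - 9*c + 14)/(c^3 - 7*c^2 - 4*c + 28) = 1/(c + 2)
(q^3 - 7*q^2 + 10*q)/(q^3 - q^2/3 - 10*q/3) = 3*(q - 5)/(3*q + 5)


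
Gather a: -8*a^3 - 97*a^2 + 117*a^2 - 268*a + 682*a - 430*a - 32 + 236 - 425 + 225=-8*a^3 + 20*a^2 - 16*a + 4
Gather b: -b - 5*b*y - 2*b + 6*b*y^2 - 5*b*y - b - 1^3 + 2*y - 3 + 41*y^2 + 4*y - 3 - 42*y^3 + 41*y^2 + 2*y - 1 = b*(6*y^2 - 10*y - 4) - 42*y^3 + 82*y^2 + 8*y - 8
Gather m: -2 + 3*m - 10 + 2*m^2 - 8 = 2*m^2 + 3*m - 20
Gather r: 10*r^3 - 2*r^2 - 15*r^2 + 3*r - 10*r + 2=10*r^3 - 17*r^2 - 7*r + 2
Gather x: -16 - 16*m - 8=-16*m - 24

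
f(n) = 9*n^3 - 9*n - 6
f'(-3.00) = 234.00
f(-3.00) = -222.00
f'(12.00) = 3879.00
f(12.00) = 15438.00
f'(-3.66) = 352.68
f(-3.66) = -414.31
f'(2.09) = 108.94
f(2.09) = 57.35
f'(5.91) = 934.06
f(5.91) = 1798.64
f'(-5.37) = 769.60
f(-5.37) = -1351.36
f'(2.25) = 127.69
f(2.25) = 76.27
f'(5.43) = 787.09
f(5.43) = 1386.06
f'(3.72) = 364.64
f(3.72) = 423.83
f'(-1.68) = 67.20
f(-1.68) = -33.55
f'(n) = 27*n^2 - 9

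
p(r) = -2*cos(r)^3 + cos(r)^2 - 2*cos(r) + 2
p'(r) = 6*sin(r)*cos(r)^2 - 2*sin(r)*cos(r) + 2*sin(r)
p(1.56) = 1.98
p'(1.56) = 1.98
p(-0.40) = -0.56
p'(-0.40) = -2.04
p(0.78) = 0.36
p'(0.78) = 2.54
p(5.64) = 0.02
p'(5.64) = -2.54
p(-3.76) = 5.38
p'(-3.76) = 4.41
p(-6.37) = -0.98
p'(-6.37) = -0.52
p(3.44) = 6.57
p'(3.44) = -2.76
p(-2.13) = 3.64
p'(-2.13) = -4.03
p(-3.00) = 6.90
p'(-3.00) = -1.39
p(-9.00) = 6.17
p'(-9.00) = -3.63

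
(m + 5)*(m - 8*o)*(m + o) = m^3 - 7*m^2*o + 5*m^2 - 8*m*o^2 - 35*m*o - 40*o^2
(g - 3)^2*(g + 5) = g^3 - g^2 - 21*g + 45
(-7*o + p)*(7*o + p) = -49*o^2 + p^2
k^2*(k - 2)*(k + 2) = k^4 - 4*k^2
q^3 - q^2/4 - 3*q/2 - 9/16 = (q - 3/2)*(q + 1/2)*(q + 3/4)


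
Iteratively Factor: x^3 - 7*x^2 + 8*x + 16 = (x - 4)*(x^2 - 3*x - 4) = (x - 4)*(x + 1)*(x - 4)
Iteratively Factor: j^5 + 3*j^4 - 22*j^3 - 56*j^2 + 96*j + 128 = (j + 1)*(j^4 + 2*j^3 - 24*j^2 - 32*j + 128) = (j - 4)*(j + 1)*(j^3 + 6*j^2 - 32) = (j - 4)*(j + 1)*(j + 4)*(j^2 + 2*j - 8) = (j - 4)*(j + 1)*(j + 4)^2*(j - 2)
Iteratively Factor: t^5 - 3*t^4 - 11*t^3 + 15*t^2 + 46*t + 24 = (t + 1)*(t^4 - 4*t^3 - 7*t^2 + 22*t + 24) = (t + 1)^2*(t^3 - 5*t^2 - 2*t + 24) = (t - 3)*(t + 1)^2*(t^2 - 2*t - 8) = (t - 3)*(t + 1)^2*(t + 2)*(t - 4)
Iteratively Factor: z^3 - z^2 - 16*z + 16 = (z - 4)*(z^2 + 3*z - 4) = (z - 4)*(z - 1)*(z + 4)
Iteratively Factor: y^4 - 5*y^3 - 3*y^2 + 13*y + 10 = (y + 1)*(y^3 - 6*y^2 + 3*y + 10) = (y - 2)*(y + 1)*(y^2 - 4*y - 5) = (y - 5)*(y - 2)*(y + 1)*(y + 1)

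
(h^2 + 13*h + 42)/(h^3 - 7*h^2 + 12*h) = (h^2 + 13*h + 42)/(h*(h^2 - 7*h + 12))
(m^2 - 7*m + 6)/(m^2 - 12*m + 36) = (m - 1)/(m - 6)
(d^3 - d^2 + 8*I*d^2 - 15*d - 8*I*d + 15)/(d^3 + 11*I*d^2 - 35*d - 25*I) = (d^2 + d*(-1 + 3*I) - 3*I)/(d^2 + 6*I*d - 5)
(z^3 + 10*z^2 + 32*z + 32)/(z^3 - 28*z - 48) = (z + 4)/(z - 6)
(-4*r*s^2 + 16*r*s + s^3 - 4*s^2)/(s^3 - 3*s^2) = (-4*r*s + 16*r + s^2 - 4*s)/(s*(s - 3))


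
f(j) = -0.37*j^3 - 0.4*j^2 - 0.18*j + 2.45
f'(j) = -1.11*j^2 - 0.8*j - 0.18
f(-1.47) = 3.03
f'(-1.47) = -1.40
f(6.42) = -113.10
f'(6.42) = -51.07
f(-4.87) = 36.58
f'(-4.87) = -22.61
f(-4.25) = 24.39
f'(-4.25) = -16.83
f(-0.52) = 2.49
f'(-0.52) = -0.06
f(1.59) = -0.33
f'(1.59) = -4.26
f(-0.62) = 2.50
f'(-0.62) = -0.11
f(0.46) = 2.25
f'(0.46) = -0.78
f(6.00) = -92.95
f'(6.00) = -44.94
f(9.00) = -301.30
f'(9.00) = -97.29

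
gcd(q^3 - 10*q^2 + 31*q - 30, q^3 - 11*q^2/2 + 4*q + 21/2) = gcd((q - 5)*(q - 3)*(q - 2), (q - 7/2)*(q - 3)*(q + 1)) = q - 3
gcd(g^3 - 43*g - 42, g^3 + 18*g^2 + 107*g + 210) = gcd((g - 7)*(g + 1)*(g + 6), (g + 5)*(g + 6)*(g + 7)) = g + 6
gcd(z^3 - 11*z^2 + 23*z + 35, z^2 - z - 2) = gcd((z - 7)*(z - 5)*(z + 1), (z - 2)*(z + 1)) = z + 1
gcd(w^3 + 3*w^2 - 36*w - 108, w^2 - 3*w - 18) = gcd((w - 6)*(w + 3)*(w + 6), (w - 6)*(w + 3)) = w^2 - 3*w - 18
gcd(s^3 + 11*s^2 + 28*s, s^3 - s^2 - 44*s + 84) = s + 7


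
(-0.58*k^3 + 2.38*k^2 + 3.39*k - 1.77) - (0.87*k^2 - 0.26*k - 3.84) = -0.58*k^3 + 1.51*k^2 + 3.65*k + 2.07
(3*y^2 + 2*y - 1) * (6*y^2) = 18*y^4 + 12*y^3 - 6*y^2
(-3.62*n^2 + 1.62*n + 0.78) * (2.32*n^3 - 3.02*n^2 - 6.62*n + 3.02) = -8.3984*n^5 + 14.6908*n^4 + 20.8816*n^3 - 24.0124*n^2 - 0.2712*n + 2.3556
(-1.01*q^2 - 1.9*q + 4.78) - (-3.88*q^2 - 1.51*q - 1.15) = 2.87*q^2 - 0.39*q + 5.93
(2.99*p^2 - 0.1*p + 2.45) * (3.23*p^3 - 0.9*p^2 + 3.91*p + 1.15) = 9.6577*p^5 - 3.014*p^4 + 19.6944*p^3 + 0.8425*p^2 + 9.4645*p + 2.8175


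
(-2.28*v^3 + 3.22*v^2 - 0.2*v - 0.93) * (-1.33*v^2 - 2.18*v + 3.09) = 3.0324*v^5 + 0.687799999999999*v^4 - 13.7988*v^3 + 11.6227*v^2 + 1.4094*v - 2.8737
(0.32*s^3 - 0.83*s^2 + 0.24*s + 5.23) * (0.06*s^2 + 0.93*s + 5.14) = 0.0192*s^5 + 0.2478*s^4 + 0.8873*s^3 - 3.7292*s^2 + 6.0975*s + 26.8822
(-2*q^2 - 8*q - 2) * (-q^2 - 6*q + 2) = 2*q^4 + 20*q^3 + 46*q^2 - 4*q - 4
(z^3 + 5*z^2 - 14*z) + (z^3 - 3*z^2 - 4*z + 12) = 2*z^3 + 2*z^2 - 18*z + 12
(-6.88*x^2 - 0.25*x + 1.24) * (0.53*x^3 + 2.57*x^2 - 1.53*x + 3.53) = -3.6464*x^5 - 17.8141*x^4 + 10.5411*x^3 - 20.7171*x^2 - 2.7797*x + 4.3772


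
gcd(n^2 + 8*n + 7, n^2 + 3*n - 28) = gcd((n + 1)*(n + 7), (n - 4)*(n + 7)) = n + 7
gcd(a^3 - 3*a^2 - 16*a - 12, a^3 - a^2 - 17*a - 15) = a + 1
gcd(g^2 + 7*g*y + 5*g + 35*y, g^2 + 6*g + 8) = 1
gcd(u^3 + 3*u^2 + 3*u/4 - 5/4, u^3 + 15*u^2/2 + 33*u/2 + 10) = u^2 + 7*u/2 + 5/2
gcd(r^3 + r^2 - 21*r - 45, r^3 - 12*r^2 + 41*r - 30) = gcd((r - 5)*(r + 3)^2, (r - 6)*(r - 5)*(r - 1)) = r - 5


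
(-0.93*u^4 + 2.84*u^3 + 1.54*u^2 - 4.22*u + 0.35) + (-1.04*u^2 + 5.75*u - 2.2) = -0.93*u^4 + 2.84*u^3 + 0.5*u^2 + 1.53*u - 1.85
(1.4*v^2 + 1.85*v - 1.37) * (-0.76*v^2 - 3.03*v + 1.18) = -1.064*v^4 - 5.648*v^3 - 2.9123*v^2 + 6.3341*v - 1.6166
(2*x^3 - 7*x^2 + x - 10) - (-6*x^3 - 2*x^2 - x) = 8*x^3 - 5*x^2 + 2*x - 10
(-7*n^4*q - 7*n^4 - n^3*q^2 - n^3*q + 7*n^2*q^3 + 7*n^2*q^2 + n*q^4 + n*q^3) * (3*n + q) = -21*n^5*q - 21*n^5 - 10*n^4*q^2 - 10*n^4*q + 20*n^3*q^3 + 20*n^3*q^2 + 10*n^2*q^4 + 10*n^2*q^3 + n*q^5 + n*q^4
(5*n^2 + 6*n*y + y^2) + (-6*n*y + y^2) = 5*n^2 + 2*y^2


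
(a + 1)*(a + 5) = a^2 + 6*a + 5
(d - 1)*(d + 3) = d^2 + 2*d - 3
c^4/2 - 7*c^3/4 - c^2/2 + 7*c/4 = c*(c/2 + 1/2)*(c - 7/2)*(c - 1)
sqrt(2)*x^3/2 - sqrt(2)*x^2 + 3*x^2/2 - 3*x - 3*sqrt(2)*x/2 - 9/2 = (x - 3)*(x + 3*sqrt(2)/2)*(sqrt(2)*x/2 + sqrt(2)/2)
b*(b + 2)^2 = b^3 + 4*b^2 + 4*b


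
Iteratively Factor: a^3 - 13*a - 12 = (a - 4)*(a^2 + 4*a + 3) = (a - 4)*(a + 1)*(a + 3)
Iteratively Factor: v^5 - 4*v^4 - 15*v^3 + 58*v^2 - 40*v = (v - 5)*(v^4 + v^3 - 10*v^2 + 8*v) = (v - 5)*(v - 1)*(v^3 + 2*v^2 - 8*v) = (v - 5)*(v - 1)*(v + 4)*(v^2 - 2*v) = (v - 5)*(v - 2)*(v - 1)*(v + 4)*(v)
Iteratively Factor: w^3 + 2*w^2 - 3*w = (w - 1)*(w^2 + 3*w) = (w - 1)*(w + 3)*(w)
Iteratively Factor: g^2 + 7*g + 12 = (g + 4)*(g + 3)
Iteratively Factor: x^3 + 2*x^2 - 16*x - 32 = (x + 2)*(x^2 - 16) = (x - 4)*(x + 2)*(x + 4)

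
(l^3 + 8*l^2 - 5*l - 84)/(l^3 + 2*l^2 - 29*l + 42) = (l + 4)/(l - 2)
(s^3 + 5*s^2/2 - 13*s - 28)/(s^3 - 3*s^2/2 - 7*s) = (s + 4)/s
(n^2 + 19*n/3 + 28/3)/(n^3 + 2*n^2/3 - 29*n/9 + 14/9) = 3*(n + 4)/(3*n^2 - 5*n + 2)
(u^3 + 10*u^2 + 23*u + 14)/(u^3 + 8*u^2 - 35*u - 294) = (u^2 + 3*u + 2)/(u^2 + u - 42)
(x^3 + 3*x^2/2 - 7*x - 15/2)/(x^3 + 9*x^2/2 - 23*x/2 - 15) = (x + 3)/(x + 6)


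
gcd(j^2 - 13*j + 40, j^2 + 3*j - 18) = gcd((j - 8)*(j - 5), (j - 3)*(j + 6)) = 1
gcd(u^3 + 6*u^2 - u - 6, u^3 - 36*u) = u + 6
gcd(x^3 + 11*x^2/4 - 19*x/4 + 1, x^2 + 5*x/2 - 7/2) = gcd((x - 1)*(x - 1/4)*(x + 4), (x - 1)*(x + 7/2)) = x - 1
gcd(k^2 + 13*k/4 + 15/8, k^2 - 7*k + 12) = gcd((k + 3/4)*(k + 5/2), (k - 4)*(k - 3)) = 1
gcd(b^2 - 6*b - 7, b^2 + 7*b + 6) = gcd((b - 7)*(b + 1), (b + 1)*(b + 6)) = b + 1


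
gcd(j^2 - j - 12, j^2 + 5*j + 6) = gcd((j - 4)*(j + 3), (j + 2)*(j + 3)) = j + 3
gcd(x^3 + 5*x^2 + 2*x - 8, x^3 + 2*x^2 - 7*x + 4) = x^2 + 3*x - 4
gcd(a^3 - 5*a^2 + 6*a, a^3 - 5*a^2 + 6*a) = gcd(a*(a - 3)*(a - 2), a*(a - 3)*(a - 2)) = a^3 - 5*a^2 + 6*a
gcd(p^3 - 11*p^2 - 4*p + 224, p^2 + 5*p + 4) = p + 4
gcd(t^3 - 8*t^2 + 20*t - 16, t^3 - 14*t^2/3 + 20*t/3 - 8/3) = t^2 - 4*t + 4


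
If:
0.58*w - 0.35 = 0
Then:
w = 0.60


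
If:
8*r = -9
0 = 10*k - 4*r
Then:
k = -9/20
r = -9/8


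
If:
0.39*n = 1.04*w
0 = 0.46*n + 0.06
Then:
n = -0.13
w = -0.05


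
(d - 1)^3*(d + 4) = d^4 + d^3 - 9*d^2 + 11*d - 4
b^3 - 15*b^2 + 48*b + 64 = (b - 8)^2*(b + 1)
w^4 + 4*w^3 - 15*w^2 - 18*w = w*(w - 3)*(w + 1)*(w + 6)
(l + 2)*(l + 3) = l^2 + 5*l + 6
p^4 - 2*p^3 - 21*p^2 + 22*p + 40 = (p - 5)*(p - 2)*(p + 1)*(p + 4)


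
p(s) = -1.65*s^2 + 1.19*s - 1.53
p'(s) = 1.19 - 3.3*s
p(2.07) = -6.14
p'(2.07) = -5.64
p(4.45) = -28.91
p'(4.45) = -13.50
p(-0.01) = -1.54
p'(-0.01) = 1.22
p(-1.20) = -5.33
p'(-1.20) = 5.15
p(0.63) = -1.44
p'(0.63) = -0.89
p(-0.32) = -2.08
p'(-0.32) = 2.25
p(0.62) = -1.43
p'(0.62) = -0.86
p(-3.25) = -22.83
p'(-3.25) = 11.92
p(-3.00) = -19.95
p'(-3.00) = 11.09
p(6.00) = -53.79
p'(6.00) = -18.61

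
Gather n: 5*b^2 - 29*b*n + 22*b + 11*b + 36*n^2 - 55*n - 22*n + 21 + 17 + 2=5*b^2 + 33*b + 36*n^2 + n*(-29*b - 77) + 40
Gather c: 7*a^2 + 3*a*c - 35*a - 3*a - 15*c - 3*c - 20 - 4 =7*a^2 - 38*a + c*(3*a - 18) - 24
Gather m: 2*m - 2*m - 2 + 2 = 0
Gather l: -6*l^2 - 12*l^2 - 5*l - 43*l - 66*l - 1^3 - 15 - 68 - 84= -18*l^2 - 114*l - 168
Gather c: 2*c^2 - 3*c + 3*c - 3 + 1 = 2*c^2 - 2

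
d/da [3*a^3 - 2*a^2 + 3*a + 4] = 9*a^2 - 4*a + 3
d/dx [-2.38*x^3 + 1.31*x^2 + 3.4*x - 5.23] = -7.14*x^2 + 2.62*x + 3.4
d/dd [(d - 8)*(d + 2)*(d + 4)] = 3*d^2 - 4*d - 40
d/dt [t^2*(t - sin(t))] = t*(-t*cos(t) + 3*t - 2*sin(t))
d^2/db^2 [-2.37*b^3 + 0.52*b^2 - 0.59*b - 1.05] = 1.04 - 14.22*b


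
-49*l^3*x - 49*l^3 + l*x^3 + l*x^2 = (-7*l + x)*(7*l + x)*(l*x + l)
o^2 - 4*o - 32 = (o - 8)*(o + 4)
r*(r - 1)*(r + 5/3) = r^3 + 2*r^2/3 - 5*r/3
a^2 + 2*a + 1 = (a + 1)^2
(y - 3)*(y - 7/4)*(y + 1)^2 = y^4 - 11*y^3/4 - 13*y^2/4 + 23*y/4 + 21/4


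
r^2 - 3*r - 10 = (r - 5)*(r + 2)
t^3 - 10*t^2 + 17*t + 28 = (t - 7)*(t - 4)*(t + 1)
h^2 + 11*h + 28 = (h + 4)*(h + 7)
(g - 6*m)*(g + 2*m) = g^2 - 4*g*m - 12*m^2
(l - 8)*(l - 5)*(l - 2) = l^3 - 15*l^2 + 66*l - 80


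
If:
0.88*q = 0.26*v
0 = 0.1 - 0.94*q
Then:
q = 0.11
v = 0.36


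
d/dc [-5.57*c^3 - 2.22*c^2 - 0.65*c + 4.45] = -16.71*c^2 - 4.44*c - 0.65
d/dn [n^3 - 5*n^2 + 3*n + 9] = 3*n^2 - 10*n + 3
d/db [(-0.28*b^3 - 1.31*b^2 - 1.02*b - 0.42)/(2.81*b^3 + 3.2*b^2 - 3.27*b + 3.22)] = (2.7851*b^4 + 7.5636*b^3 + 8.3835*b^2 - 5.7484*b - 4.6578)/(7.8961*b^6 + 17.984*b^5 - 8.1374*b^4 - 2.8316*b^3 + 31.3009*b^2 - 21.0588*b + 10.3684)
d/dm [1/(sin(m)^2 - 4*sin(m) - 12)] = 2*(2 - sin(m))*cos(m)/((sin(m) - 6)^2*(sin(m) + 2)^2)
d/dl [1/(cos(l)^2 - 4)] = 2*sin(l)*cos(l)/(cos(l)^2 - 4)^2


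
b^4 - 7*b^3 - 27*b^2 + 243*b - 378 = (b - 7)*(b - 3)^2*(b + 6)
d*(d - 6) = d^2 - 6*d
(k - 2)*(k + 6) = k^2 + 4*k - 12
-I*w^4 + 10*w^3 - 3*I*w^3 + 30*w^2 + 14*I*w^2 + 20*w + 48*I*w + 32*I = (w + 2)*(w + 2*I)*(w + 8*I)*(-I*w - I)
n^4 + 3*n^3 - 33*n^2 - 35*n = n*(n - 5)*(n + 1)*(n + 7)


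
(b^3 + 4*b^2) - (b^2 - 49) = b^3 + 3*b^2 + 49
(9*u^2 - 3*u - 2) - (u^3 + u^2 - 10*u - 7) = -u^3 + 8*u^2 + 7*u + 5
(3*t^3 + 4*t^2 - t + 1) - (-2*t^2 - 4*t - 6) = 3*t^3 + 6*t^2 + 3*t + 7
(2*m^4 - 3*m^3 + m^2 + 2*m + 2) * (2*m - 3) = 4*m^5 - 12*m^4 + 11*m^3 + m^2 - 2*m - 6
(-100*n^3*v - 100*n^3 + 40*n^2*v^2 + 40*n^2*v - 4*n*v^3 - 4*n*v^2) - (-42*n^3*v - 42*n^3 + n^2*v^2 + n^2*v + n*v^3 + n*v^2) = -58*n^3*v - 58*n^3 + 39*n^2*v^2 + 39*n^2*v - 5*n*v^3 - 5*n*v^2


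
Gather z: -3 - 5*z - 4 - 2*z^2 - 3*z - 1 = -2*z^2 - 8*z - 8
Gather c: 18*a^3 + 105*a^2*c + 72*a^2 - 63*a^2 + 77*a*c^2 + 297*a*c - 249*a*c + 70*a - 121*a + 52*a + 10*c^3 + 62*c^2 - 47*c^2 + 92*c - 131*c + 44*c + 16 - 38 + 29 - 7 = 18*a^3 + 9*a^2 + a + 10*c^3 + c^2*(77*a + 15) + c*(105*a^2 + 48*a + 5)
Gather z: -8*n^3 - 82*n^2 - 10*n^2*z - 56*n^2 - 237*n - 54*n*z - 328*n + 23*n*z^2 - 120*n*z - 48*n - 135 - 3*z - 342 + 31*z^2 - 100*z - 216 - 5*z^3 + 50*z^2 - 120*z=-8*n^3 - 138*n^2 - 613*n - 5*z^3 + z^2*(23*n + 81) + z*(-10*n^2 - 174*n - 223) - 693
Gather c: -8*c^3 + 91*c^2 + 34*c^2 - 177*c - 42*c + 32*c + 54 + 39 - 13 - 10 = -8*c^3 + 125*c^2 - 187*c + 70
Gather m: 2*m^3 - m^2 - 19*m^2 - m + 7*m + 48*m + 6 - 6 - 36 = 2*m^3 - 20*m^2 + 54*m - 36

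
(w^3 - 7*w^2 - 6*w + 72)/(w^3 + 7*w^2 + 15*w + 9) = (w^2 - 10*w + 24)/(w^2 + 4*w + 3)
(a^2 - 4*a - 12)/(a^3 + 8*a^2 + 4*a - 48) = (a^2 - 4*a - 12)/(a^3 + 8*a^2 + 4*a - 48)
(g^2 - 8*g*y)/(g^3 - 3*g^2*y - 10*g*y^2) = (-g + 8*y)/(-g^2 + 3*g*y + 10*y^2)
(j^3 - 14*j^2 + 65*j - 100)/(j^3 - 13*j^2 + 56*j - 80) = (j - 5)/(j - 4)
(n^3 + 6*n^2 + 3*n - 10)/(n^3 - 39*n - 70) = (n - 1)/(n - 7)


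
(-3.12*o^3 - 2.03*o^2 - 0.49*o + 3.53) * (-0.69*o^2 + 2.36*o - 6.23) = 2.1528*o^5 - 5.9625*o^4 + 14.9849*o^3 + 9.0548*o^2 + 11.3835*o - 21.9919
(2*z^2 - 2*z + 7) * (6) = 12*z^2 - 12*z + 42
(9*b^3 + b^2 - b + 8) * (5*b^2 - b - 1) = 45*b^5 - 4*b^4 - 15*b^3 + 40*b^2 - 7*b - 8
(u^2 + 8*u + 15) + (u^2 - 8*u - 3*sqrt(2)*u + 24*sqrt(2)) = 2*u^2 - 3*sqrt(2)*u + 15 + 24*sqrt(2)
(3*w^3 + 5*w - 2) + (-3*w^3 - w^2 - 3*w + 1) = -w^2 + 2*w - 1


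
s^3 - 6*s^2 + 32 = (s - 4)^2*(s + 2)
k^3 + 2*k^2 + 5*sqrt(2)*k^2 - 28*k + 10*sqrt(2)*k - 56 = (k + 2)*(k - 2*sqrt(2))*(k + 7*sqrt(2))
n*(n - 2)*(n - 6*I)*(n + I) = n^4 - 2*n^3 - 5*I*n^3 + 6*n^2 + 10*I*n^2 - 12*n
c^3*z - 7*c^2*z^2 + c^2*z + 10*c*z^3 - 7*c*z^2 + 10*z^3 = (c - 5*z)*(c - 2*z)*(c*z + z)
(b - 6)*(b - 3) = b^2 - 9*b + 18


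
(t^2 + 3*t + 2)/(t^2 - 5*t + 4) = (t^2 + 3*t + 2)/(t^2 - 5*t + 4)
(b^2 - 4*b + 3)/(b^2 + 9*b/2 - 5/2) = 2*(b^2 - 4*b + 3)/(2*b^2 + 9*b - 5)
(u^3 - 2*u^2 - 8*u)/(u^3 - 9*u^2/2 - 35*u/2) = 2*(-u^2 + 2*u + 8)/(-2*u^2 + 9*u + 35)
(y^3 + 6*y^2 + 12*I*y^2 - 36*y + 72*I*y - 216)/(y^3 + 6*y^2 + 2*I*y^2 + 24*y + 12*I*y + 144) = (y + 6*I)/(y - 4*I)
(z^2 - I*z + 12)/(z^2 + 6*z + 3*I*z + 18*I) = (z - 4*I)/(z + 6)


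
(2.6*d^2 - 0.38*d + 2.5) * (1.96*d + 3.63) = 5.096*d^3 + 8.6932*d^2 + 3.5206*d + 9.075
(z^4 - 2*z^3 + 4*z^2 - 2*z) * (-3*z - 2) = -3*z^5 + 4*z^4 - 8*z^3 - 2*z^2 + 4*z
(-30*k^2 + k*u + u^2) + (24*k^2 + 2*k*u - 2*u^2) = -6*k^2 + 3*k*u - u^2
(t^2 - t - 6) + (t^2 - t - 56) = 2*t^2 - 2*t - 62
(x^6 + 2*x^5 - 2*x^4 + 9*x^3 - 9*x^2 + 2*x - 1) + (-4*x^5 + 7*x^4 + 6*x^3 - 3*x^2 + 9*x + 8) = x^6 - 2*x^5 + 5*x^4 + 15*x^3 - 12*x^2 + 11*x + 7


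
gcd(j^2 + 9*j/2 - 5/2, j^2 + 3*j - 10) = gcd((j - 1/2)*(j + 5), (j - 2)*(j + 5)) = j + 5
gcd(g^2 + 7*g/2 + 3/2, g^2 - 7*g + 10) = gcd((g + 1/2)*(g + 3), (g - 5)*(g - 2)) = 1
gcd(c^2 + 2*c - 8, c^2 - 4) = c - 2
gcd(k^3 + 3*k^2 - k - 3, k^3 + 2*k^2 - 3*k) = k^2 + 2*k - 3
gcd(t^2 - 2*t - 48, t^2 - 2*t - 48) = t^2 - 2*t - 48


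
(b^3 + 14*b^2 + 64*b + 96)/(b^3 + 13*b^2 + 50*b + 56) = (b^2 + 10*b + 24)/(b^2 + 9*b + 14)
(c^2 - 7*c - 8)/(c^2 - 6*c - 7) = (c - 8)/(c - 7)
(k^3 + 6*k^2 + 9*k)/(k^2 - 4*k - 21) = k*(k + 3)/(k - 7)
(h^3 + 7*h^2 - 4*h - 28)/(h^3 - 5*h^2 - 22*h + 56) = (h^2 + 9*h + 14)/(h^2 - 3*h - 28)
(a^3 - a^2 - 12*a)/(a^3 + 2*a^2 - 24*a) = (a + 3)/(a + 6)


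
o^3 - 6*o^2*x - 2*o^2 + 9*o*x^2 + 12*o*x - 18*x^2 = (o - 2)*(o - 3*x)^2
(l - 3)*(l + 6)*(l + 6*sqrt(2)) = l^3 + 3*l^2 + 6*sqrt(2)*l^2 - 18*l + 18*sqrt(2)*l - 108*sqrt(2)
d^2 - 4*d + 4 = (d - 2)^2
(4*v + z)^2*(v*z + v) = 16*v^3*z + 16*v^3 + 8*v^2*z^2 + 8*v^2*z + v*z^3 + v*z^2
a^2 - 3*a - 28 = (a - 7)*(a + 4)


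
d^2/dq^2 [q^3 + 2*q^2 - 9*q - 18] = 6*q + 4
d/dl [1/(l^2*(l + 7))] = (-3*l - 14)/(l^3*(l^2 + 14*l + 49))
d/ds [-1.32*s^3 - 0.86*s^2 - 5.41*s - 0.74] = -3.96*s^2 - 1.72*s - 5.41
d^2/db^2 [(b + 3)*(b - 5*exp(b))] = -5*b*exp(b) - 25*exp(b) + 2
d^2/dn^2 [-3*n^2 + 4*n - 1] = -6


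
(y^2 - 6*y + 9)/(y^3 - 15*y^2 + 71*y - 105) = (y - 3)/(y^2 - 12*y + 35)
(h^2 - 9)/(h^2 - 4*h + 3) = (h + 3)/(h - 1)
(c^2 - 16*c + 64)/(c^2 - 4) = (c^2 - 16*c + 64)/(c^2 - 4)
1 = 1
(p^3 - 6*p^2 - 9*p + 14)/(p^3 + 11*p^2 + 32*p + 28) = (p^2 - 8*p + 7)/(p^2 + 9*p + 14)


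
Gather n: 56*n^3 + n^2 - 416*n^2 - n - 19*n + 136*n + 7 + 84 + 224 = 56*n^3 - 415*n^2 + 116*n + 315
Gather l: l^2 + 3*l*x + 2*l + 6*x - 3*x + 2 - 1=l^2 + l*(3*x + 2) + 3*x + 1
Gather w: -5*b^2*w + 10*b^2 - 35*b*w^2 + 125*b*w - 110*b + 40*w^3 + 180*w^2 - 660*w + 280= 10*b^2 - 110*b + 40*w^3 + w^2*(180 - 35*b) + w*(-5*b^2 + 125*b - 660) + 280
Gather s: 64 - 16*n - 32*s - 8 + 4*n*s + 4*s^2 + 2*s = -16*n + 4*s^2 + s*(4*n - 30) + 56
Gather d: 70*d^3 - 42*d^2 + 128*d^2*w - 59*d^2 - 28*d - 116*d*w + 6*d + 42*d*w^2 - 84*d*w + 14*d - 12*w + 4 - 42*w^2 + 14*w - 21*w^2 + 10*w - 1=70*d^3 + d^2*(128*w - 101) + d*(42*w^2 - 200*w - 8) - 63*w^2 + 12*w + 3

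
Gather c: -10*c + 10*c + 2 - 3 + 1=0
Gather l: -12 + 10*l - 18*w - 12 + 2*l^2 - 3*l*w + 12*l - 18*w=2*l^2 + l*(22 - 3*w) - 36*w - 24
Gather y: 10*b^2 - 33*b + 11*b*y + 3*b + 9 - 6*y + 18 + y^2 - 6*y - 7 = 10*b^2 - 30*b + y^2 + y*(11*b - 12) + 20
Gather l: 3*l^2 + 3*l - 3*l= 3*l^2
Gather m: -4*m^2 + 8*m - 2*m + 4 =-4*m^2 + 6*m + 4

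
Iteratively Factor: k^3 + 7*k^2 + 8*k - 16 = (k - 1)*(k^2 + 8*k + 16) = (k - 1)*(k + 4)*(k + 4)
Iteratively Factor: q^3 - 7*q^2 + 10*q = (q - 2)*(q^2 - 5*q) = q*(q - 2)*(q - 5)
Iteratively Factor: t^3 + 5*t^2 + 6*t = (t + 3)*(t^2 + 2*t) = (t + 2)*(t + 3)*(t)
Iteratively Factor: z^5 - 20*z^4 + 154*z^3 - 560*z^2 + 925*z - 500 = (z - 5)*(z^4 - 15*z^3 + 79*z^2 - 165*z + 100) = (z - 5)*(z - 1)*(z^3 - 14*z^2 + 65*z - 100) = (z - 5)*(z - 4)*(z - 1)*(z^2 - 10*z + 25) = (z - 5)^2*(z - 4)*(z - 1)*(z - 5)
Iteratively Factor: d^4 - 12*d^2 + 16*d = (d + 4)*(d^3 - 4*d^2 + 4*d) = d*(d + 4)*(d^2 - 4*d + 4) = d*(d - 2)*(d + 4)*(d - 2)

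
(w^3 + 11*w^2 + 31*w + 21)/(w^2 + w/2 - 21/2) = 2*(w^3 + 11*w^2 + 31*w + 21)/(2*w^2 + w - 21)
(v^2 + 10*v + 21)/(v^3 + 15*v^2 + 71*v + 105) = 1/(v + 5)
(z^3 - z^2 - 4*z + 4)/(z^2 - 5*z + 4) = (z^2 - 4)/(z - 4)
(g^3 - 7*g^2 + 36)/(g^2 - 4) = (g^2 - 9*g + 18)/(g - 2)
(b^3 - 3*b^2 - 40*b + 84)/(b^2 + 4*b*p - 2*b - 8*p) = (b^2 - b - 42)/(b + 4*p)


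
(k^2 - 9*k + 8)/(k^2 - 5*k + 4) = (k - 8)/(k - 4)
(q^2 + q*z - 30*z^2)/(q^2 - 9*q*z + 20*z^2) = (-q - 6*z)/(-q + 4*z)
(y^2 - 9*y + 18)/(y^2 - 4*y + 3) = (y - 6)/(y - 1)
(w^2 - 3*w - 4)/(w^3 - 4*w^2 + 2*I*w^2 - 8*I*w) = (w + 1)/(w*(w + 2*I))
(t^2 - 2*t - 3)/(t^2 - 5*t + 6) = (t + 1)/(t - 2)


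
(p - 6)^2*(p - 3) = p^3 - 15*p^2 + 72*p - 108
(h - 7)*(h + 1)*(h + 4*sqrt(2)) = h^3 - 6*h^2 + 4*sqrt(2)*h^2 - 24*sqrt(2)*h - 7*h - 28*sqrt(2)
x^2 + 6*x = x*(x + 6)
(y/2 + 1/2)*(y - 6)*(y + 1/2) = y^3/2 - 9*y^2/4 - 17*y/4 - 3/2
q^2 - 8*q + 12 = (q - 6)*(q - 2)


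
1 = 1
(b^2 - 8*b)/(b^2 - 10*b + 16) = b/(b - 2)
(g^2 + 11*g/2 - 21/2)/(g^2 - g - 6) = (-g^2 - 11*g/2 + 21/2)/(-g^2 + g + 6)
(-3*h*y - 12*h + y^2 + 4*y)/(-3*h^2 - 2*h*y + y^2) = (y + 4)/(h + y)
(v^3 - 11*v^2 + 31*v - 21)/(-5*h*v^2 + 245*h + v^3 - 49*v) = (v^2 - 4*v + 3)/(-5*h*v - 35*h + v^2 + 7*v)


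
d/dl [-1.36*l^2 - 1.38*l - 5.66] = -2.72*l - 1.38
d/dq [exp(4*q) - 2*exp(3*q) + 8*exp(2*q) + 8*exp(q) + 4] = (4*exp(3*q) - 6*exp(2*q) + 16*exp(q) + 8)*exp(q)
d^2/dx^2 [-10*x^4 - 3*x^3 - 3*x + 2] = 6*x*(-20*x - 3)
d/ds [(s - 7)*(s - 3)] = 2*s - 10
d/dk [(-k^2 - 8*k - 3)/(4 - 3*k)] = (3*k^2 - 8*k - 41)/(9*k^2 - 24*k + 16)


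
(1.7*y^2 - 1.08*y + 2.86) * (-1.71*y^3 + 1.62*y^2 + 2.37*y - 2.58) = -2.907*y^5 + 4.6008*y^4 - 2.6112*y^3 - 2.3124*y^2 + 9.5646*y - 7.3788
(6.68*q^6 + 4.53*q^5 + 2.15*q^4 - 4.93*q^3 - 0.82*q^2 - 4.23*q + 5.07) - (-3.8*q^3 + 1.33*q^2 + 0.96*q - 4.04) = 6.68*q^6 + 4.53*q^5 + 2.15*q^4 - 1.13*q^3 - 2.15*q^2 - 5.19*q + 9.11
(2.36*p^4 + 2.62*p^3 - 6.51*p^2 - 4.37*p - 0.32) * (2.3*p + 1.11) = 5.428*p^5 + 8.6456*p^4 - 12.0648*p^3 - 17.2771*p^2 - 5.5867*p - 0.3552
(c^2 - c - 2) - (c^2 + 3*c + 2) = -4*c - 4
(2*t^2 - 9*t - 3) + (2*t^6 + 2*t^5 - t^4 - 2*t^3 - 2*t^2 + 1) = 2*t^6 + 2*t^5 - t^4 - 2*t^3 - 9*t - 2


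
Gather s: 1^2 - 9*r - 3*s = -9*r - 3*s + 1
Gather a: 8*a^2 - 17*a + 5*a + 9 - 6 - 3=8*a^2 - 12*a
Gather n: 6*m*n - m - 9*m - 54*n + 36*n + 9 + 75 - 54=-10*m + n*(6*m - 18) + 30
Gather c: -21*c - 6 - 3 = -21*c - 9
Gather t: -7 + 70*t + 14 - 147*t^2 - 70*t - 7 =-147*t^2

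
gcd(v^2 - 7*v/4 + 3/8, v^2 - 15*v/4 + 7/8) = v - 1/4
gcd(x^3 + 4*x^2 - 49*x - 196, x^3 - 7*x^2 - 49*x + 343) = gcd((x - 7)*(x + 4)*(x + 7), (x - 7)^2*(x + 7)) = x^2 - 49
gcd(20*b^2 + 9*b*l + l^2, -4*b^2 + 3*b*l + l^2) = 4*b + l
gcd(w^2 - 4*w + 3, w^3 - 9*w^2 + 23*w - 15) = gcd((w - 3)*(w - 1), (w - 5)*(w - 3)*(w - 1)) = w^2 - 4*w + 3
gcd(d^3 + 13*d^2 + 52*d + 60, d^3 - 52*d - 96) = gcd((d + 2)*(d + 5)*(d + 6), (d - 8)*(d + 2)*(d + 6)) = d^2 + 8*d + 12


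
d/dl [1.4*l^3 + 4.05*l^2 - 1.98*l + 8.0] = 4.2*l^2 + 8.1*l - 1.98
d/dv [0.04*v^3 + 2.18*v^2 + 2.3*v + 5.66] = 0.12*v^2 + 4.36*v + 2.3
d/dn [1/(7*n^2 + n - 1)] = (-14*n - 1)/(7*n^2 + n - 1)^2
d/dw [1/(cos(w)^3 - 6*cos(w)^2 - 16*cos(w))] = (3*sin(w) - 16*sin(w)/cos(w)^2 - 12*tan(w))/(sin(w)^2 + 6*cos(w) + 15)^2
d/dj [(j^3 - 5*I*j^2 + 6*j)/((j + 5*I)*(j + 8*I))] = (j^4 + 26*I*j^3 - 61*j^2 + 400*I*j - 240)/(j^4 + 26*I*j^3 - 249*j^2 - 1040*I*j + 1600)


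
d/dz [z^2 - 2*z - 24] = 2*z - 2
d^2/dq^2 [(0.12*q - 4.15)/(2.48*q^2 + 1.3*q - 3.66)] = ((20.272 - 1.7856*q)*(2.48*q^2 + 1.3*q - 3.66) + (0.12*q - 4.15)*(4.96*q + 1.3)*(9.92*q + 2.6))/(2.48*q^2 + 1.3*q - 3.66)^3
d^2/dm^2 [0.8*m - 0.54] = 0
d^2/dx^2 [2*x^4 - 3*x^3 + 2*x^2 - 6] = 24*x^2 - 18*x + 4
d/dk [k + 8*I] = 1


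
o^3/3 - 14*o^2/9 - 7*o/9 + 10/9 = (o/3 + 1/3)*(o - 5)*(o - 2/3)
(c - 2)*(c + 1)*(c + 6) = c^3 + 5*c^2 - 8*c - 12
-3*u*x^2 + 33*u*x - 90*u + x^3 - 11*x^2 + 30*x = (-3*u + x)*(x - 6)*(x - 5)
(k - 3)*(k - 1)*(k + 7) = k^3 + 3*k^2 - 25*k + 21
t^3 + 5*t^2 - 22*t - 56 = (t - 4)*(t + 2)*(t + 7)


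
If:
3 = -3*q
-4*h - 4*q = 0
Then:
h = 1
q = -1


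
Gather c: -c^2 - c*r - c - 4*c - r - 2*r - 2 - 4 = -c^2 + c*(-r - 5) - 3*r - 6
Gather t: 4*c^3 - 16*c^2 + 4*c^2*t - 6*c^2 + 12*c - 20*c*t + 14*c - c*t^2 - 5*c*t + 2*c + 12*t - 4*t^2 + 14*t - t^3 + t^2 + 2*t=4*c^3 - 22*c^2 + 28*c - t^3 + t^2*(-c - 3) + t*(4*c^2 - 25*c + 28)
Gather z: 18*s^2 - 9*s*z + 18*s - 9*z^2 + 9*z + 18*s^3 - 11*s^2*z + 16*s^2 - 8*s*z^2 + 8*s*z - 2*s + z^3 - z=18*s^3 + 34*s^2 + 16*s + z^3 + z^2*(-8*s - 9) + z*(-11*s^2 - s + 8)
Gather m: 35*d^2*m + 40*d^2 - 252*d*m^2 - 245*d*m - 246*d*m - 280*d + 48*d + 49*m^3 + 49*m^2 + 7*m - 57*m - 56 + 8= 40*d^2 - 232*d + 49*m^3 + m^2*(49 - 252*d) + m*(35*d^2 - 491*d - 50) - 48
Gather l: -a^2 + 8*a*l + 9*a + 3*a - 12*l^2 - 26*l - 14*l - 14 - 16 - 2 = -a^2 + 12*a - 12*l^2 + l*(8*a - 40) - 32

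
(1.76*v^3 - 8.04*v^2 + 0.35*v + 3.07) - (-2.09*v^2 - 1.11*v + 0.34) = 1.76*v^3 - 5.95*v^2 + 1.46*v + 2.73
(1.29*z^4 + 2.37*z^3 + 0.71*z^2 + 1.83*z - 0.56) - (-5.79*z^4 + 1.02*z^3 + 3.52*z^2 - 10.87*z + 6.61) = 7.08*z^4 + 1.35*z^3 - 2.81*z^2 + 12.7*z - 7.17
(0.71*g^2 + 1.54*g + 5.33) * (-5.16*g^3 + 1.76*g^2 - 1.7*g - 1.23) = -3.6636*g^5 - 6.6968*g^4 - 25.9994*g^3 + 5.8895*g^2 - 10.9552*g - 6.5559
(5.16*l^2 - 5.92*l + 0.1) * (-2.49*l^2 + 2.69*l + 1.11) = -12.8484*l^4 + 28.6212*l^3 - 10.4462*l^2 - 6.3022*l + 0.111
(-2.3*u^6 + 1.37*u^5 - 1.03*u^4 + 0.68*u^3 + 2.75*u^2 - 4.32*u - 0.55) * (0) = 0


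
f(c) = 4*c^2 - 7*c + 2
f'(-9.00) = -79.00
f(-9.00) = 389.00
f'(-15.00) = -127.00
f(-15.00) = 1007.00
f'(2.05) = 9.40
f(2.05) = 4.46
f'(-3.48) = -34.84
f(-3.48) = 74.80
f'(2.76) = 15.08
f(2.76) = 13.15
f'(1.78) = 7.24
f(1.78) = 2.21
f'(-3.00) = -31.00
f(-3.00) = 59.00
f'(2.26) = 11.08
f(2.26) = 6.61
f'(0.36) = -4.12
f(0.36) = -0.00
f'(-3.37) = -33.96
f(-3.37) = 71.02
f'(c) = 8*c - 7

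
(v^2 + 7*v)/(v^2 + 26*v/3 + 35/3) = 3*v/(3*v + 5)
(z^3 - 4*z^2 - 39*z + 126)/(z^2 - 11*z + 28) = (z^2 + 3*z - 18)/(z - 4)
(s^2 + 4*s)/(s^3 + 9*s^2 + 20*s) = 1/(s + 5)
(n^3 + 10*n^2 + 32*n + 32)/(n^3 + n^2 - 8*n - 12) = (n^2 + 8*n + 16)/(n^2 - n - 6)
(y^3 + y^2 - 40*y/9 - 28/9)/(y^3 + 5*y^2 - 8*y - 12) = (y^2 + 3*y + 14/9)/(y^2 + 7*y + 6)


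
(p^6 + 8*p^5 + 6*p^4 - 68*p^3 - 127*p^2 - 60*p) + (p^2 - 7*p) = p^6 + 8*p^5 + 6*p^4 - 68*p^3 - 126*p^2 - 67*p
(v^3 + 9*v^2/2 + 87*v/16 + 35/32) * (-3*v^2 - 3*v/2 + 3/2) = -3*v^5 - 15*v^4 - 345*v^3/16 - 75*v^2/16 + 417*v/64 + 105/64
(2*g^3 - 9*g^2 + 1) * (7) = 14*g^3 - 63*g^2 + 7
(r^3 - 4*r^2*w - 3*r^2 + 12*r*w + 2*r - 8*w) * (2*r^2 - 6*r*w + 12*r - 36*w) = 2*r^5 - 14*r^4*w + 6*r^4 + 24*r^3*w^2 - 42*r^3*w - 32*r^3 + 72*r^2*w^2 + 224*r^2*w + 24*r^2 - 384*r*w^2 - 168*r*w + 288*w^2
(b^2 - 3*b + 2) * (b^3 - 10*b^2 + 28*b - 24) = b^5 - 13*b^4 + 60*b^3 - 128*b^2 + 128*b - 48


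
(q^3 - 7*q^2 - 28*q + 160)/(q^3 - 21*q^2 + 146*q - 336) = (q^2 + q - 20)/(q^2 - 13*q + 42)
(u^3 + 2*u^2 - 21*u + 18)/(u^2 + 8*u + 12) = (u^2 - 4*u + 3)/(u + 2)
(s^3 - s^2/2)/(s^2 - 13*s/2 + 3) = s^2/(s - 6)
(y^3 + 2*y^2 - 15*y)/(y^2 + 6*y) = (y^2 + 2*y - 15)/(y + 6)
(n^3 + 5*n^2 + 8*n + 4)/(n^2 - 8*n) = (n^3 + 5*n^2 + 8*n + 4)/(n*(n - 8))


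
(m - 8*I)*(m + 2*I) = m^2 - 6*I*m + 16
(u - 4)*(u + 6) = u^2 + 2*u - 24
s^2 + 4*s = s*(s + 4)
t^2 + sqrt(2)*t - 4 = (t - sqrt(2))*(t + 2*sqrt(2))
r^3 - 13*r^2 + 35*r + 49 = (r - 7)^2*(r + 1)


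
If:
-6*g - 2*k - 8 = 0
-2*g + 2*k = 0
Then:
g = -1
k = -1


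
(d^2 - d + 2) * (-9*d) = -9*d^3 + 9*d^2 - 18*d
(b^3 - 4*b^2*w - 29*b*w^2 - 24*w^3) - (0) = b^3 - 4*b^2*w - 29*b*w^2 - 24*w^3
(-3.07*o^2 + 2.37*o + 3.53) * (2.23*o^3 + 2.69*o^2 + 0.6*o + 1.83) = -6.8461*o^5 - 2.9732*o^4 + 12.4052*o^3 + 5.2996*o^2 + 6.4551*o + 6.4599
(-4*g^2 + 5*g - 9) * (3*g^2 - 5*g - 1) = -12*g^4 + 35*g^3 - 48*g^2 + 40*g + 9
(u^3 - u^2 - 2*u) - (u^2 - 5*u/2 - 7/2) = u^3 - 2*u^2 + u/2 + 7/2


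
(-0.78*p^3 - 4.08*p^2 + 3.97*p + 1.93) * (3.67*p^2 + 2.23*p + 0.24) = -2.8626*p^5 - 16.713*p^4 + 5.2843*p^3 + 14.957*p^2 + 5.2567*p + 0.4632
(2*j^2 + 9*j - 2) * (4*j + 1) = 8*j^3 + 38*j^2 + j - 2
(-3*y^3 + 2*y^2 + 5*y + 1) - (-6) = -3*y^3 + 2*y^2 + 5*y + 7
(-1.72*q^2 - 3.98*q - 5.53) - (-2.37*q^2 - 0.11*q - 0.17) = 0.65*q^2 - 3.87*q - 5.36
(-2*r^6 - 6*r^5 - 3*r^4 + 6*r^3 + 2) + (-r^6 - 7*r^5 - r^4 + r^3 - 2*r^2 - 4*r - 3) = -3*r^6 - 13*r^5 - 4*r^4 + 7*r^3 - 2*r^2 - 4*r - 1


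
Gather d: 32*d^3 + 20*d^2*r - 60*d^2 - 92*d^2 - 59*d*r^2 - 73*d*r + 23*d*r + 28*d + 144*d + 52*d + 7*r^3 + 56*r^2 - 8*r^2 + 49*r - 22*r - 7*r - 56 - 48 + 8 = 32*d^3 + d^2*(20*r - 152) + d*(-59*r^2 - 50*r + 224) + 7*r^3 + 48*r^2 + 20*r - 96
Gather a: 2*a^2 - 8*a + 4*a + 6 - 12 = 2*a^2 - 4*a - 6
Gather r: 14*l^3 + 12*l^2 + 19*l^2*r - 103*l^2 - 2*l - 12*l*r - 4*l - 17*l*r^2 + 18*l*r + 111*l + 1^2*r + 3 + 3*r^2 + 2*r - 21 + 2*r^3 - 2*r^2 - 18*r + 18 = 14*l^3 - 91*l^2 + 105*l + 2*r^3 + r^2*(1 - 17*l) + r*(19*l^2 + 6*l - 15)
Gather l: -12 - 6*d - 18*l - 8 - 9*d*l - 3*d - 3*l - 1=-9*d + l*(-9*d - 21) - 21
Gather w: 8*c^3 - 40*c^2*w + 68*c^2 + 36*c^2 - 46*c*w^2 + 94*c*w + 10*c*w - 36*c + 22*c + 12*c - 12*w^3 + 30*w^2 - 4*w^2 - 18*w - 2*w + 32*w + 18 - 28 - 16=8*c^3 + 104*c^2 - 2*c - 12*w^3 + w^2*(26 - 46*c) + w*(-40*c^2 + 104*c + 12) - 26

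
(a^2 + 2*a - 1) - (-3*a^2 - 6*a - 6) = 4*a^2 + 8*a + 5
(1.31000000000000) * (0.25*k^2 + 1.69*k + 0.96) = 0.3275*k^2 + 2.2139*k + 1.2576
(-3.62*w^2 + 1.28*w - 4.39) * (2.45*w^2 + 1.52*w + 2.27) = -8.869*w^4 - 2.3664*w^3 - 17.0273*w^2 - 3.7672*w - 9.9653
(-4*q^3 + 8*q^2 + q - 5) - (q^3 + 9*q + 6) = -5*q^3 + 8*q^2 - 8*q - 11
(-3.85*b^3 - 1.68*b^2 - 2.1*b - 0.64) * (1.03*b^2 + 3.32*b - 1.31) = -3.9655*b^5 - 14.5124*b^4 - 2.6971*b^3 - 5.4304*b^2 + 0.6262*b + 0.8384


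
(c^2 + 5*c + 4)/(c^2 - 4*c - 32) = (c + 1)/(c - 8)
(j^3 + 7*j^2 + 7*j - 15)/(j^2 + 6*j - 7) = (j^2 + 8*j + 15)/(j + 7)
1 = 1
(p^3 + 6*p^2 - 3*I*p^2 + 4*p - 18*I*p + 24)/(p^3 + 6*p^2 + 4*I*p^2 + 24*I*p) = (p^2 - 3*I*p + 4)/(p*(p + 4*I))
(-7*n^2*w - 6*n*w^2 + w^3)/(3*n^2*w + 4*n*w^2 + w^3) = (-7*n + w)/(3*n + w)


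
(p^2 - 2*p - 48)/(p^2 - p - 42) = (p - 8)/(p - 7)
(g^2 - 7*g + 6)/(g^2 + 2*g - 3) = (g - 6)/(g + 3)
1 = 1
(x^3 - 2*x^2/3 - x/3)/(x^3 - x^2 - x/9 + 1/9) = 3*x/(3*x - 1)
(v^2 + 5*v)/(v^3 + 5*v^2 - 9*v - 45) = v/(v^2 - 9)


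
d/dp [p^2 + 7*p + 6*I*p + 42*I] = 2*p + 7 + 6*I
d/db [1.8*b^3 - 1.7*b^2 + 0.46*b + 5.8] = 5.4*b^2 - 3.4*b + 0.46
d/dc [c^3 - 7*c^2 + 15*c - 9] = 3*c^2 - 14*c + 15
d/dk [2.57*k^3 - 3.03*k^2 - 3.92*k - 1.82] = 7.71*k^2 - 6.06*k - 3.92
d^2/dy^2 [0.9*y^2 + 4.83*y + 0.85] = 1.80000000000000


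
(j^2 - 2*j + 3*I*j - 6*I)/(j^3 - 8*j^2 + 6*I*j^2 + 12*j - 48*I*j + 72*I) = (j + 3*I)/(j^2 + 6*j*(-1 + I) - 36*I)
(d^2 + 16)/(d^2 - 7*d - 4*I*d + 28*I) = (d + 4*I)/(d - 7)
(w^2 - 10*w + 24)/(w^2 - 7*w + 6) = (w - 4)/(w - 1)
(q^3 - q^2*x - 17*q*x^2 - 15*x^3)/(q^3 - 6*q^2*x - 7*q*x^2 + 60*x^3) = (-q - x)/(-q + 4*x)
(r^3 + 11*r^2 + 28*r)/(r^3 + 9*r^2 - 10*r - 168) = r*(r + 4)/(r^2 + 2*r - 24)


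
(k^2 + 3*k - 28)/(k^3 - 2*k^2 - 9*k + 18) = (k^2 + 3*k - 28)/(k^3 - 2*k^2 - 9*k + 18)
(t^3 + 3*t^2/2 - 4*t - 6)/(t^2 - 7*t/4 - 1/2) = 2*(2*t^2 + 7*t + 6)/(4*t + 1)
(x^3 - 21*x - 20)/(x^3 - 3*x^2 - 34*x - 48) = (-x^3 + 21*x + 20)/(-x^3 + 3*x^2 + 34*x + 48)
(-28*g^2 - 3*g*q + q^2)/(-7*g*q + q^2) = (4*g + q)/q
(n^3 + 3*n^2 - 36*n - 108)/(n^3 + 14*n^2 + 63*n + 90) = (n - 6)/(n + 5)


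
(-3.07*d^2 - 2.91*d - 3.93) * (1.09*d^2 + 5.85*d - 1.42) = -3.3463*d^4 - 21.1314*d^3 - 16.9478*d^2 - 18.8583*d + 5.5806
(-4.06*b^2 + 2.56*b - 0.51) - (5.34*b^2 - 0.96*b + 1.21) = -9.4*b^2 + 3.52*b - 1.72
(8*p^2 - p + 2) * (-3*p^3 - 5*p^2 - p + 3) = -24*p^5 - 37*p^4 - 9*p^3 + 15*p^2 - 5*p + 6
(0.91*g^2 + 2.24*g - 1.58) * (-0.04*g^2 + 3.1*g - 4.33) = -0.0364*g^4 + 2.7314*g^3 + 3.0669*g^2 - 14.5972*g + 6.8414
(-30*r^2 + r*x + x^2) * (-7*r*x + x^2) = 210*r^3*x - 37*r^2*x^2 - 6*r*x^3 + x^4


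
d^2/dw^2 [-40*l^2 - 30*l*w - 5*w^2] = -10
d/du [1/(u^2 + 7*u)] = (-2*u - 7)/(u^2*(u + 7)^2)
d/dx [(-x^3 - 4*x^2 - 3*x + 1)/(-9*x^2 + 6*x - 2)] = x*(9*x^3 - 12*x^2 - 45*x + 34)/(81*x^4 - 108*x^3 + 72*x^2 - 24*x + 4)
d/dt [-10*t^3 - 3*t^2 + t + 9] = -30*t^2 - 6*t + 1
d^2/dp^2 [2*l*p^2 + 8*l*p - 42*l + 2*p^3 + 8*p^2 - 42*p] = 4*l + 12*p + 16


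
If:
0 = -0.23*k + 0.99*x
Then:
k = 4.30434782608696*x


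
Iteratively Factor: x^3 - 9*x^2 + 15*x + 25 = (x - 5)*(x^2 - 4*x - 5) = (x - 5)*(x + 1)*(x - 5)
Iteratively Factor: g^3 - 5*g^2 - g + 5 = (g - 1)*(g^2 - 4*g - 5) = (g - 1)*(g + 1)*(g - 5)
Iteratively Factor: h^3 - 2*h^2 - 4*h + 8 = (h - 2)*(h^2 - 4) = (h - 2)^2*(h + 2)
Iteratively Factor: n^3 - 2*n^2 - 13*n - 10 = (n - 5)*(n^2 + 3*n + 2) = (n - 5)*(n + 2)*(n + 1)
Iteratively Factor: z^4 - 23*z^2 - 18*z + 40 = (z - 5)*(z^3 + 5*z^2 + 2*z - 8) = (z - 5)*(z - 1)*(z^2 + 6*z + 8) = (z - 5)*(z - 1)*(z + 2)*(z + 4)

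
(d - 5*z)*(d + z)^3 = d^4 - 2*d^3*z - 12*d^2*z^2 - 14*d*z^3 - 5*z^4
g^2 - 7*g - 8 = (g - 8)*(g + 1)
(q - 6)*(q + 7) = q^2 + q - 42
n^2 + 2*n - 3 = (n - 1)*(n + 3)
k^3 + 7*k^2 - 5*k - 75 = (k - 3)*(k + 5)^2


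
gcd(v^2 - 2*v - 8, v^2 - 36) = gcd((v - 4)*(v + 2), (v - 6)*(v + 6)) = 1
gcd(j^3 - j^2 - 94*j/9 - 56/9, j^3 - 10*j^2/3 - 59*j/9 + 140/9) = j^2 - 5*j/3 - 28/3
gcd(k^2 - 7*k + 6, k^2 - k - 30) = k - 6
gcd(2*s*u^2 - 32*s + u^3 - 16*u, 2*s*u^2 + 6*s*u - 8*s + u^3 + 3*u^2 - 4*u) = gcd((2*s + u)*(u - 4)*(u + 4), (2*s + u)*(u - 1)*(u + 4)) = 2*s*u + 8*s + u^2 + 4*u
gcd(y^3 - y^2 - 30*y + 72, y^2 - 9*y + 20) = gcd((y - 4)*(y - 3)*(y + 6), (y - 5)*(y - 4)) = y - 4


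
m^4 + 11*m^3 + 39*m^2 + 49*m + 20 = (m + 1)^2*(m + 4)*(m + 5)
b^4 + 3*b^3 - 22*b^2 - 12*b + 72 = (b - 3)*(b - 2)*(b + 2)*(b + 6)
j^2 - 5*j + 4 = (j - 4)*(j - 1)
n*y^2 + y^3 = y^2*(n + y)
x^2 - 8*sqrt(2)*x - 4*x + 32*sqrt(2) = (x - 4)*(x - 8*sqrt(2))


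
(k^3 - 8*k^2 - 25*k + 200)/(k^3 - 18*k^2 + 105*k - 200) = (k + 5)/(k - 5)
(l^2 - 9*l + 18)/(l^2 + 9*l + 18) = (l^2 - 9*l + 18)/(l^2 + 9*l + 18)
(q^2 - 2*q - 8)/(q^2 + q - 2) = (q - 4)/(q - 1)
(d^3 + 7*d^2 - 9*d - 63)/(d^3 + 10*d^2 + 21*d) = (d - 3)/d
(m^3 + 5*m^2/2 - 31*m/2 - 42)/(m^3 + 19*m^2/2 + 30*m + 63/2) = (m - 4)/(m + 3)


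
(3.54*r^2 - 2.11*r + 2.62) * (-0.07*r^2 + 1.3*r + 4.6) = -0.2478*r^4 + 4.7497*r^3 + 13.3576*r^2 - 6.3*r + 12.052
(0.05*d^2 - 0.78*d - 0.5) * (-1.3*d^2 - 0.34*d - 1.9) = -0.065*d^4 + 0.997*d^3 + 0.8202*d^2 + 1.652*d + 0.95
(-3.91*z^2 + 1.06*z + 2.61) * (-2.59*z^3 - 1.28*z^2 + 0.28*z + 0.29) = 10.1269*z^5 + 2.2594*z^4 - 9.2115*z^3 - 4.1779*z^2 + 1.0382*z + 0.7569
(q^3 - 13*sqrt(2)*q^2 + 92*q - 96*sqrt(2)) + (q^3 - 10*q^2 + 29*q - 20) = 2*q^3 - 13*sqrt(2)*q^2 - 10*q^2 + 121*q - 96*sqrt(2) - 20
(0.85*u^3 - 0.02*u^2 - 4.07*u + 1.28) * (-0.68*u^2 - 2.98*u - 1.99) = -0.578*u^5 - 2.5194*u^4 + 1.1357*u^3 + 11.298*u^2 + 4.2849*u - 2.5472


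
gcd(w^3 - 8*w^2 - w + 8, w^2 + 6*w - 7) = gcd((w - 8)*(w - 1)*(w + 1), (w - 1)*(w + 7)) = w - 1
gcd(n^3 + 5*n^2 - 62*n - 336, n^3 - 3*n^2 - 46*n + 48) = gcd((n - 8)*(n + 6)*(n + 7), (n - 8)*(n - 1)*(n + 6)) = n^2 - 2*n - 48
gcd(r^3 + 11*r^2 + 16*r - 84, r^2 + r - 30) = r + 6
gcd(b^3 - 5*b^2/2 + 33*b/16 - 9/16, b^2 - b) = b - 1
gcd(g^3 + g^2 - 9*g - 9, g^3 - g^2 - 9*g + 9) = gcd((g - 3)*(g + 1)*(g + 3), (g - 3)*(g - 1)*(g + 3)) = g^2 - 9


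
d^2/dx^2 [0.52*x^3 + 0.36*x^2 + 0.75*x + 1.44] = 3.12*x + 0.72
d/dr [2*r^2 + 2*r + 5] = 4*r + 2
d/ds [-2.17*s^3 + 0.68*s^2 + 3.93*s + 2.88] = -6.51*s^2 + 1.36*s + 3.93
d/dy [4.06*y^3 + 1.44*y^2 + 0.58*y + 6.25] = 12.18*y^2 + 2.88*y + 0.58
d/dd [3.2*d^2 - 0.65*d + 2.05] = 6.4*d - 0.65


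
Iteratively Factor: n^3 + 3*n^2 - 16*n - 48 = (n - 4)*(n^2 + 7*n + 12) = (n - 4)*(n + 3)*(n + 4)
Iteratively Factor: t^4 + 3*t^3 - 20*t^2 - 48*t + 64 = (t - 4)*(t^3 + 7*t^2 + 8*t - 16) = (t - 4)*(t + 4)*(t^2 + 3*t - 4) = (t - 4)*(t - 1)*(t + 4)*(t + 4)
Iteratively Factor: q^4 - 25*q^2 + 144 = (q + 3)*(q^3 - 3*q^2 - 16*q + 48) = (q - 4)*(q + 3)*(q^2 + q - 12) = (q - 4)*(q - 3)*(q + 3)*(q + 4)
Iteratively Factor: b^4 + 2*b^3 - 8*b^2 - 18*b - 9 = (b + 1)*(b^3 + b^2 - 9*b - 9) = (b + 1)*(b + 3)*(b^2 - 2*b - 3) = (b + 1)^2*(b + 3)*(b - 3)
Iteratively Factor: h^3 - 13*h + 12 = (h + 4)*(h^2 - 4*h + 3) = (h - 3)*(h + 4)*(h - 1)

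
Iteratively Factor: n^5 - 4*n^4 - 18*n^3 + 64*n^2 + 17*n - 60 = (n - 3)*(n^4 - n^3 - 21*n^2 + n + 20) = (n - 3)*(n - 1)*(n^3 - 21*n - 20) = (n - 3)*(n - 1)*(n + 1)*(n^2 - n - 20) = (n - 5)*(n - 3)*(n - 1)*(n + 1)*(n + 4)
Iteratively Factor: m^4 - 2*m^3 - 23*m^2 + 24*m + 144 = (m + 3)*(m^3 - 5*m^2 - 8*m + 48) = (m - 4)*(m + 3)*(m^2 - m - 12) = (m - 4)*(m + 3)^2*(m - 4)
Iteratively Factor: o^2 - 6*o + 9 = (o - 3)*(o - 3)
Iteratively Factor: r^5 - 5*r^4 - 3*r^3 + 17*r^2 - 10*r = (r - 1)*(r^4 - 4*r^3 - 7*r^2 + 10*r) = (r - 1)*(r + 2)*(r^3 - 6*r^2 + 5*r) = r*(r - 1)*(r + 2)*(r^2 - 6*r + 5) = r*(r - 1)^2*(r + 2)*(r - 5)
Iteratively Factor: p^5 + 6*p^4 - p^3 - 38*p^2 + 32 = (p + 4)*(p^4 + 2*p^3 - 9*p^2 - 2*p + 8) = (p - 1)*(p + 4)*(p^3 + 3*p^2 - 6*p - 8) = (p - 1)*(p + 1)*(p + 4)*(p^2 + 2*p - 8) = (p - 2)*(p - 1)*(p + 1)*(p + 4)*(p + 4)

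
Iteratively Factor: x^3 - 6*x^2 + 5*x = (x - 5)*(x^2 - x) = (x - 5)*(x - 1)*(x)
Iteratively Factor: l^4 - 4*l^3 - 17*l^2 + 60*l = (l - 3)*(l^3 - l^2 - 20*l) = (l - 5)*(l - 3)*(l^2 + 4*l) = (l - 5)*(l - 3)*(l + 4)*(l)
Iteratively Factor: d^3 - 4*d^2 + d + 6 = (d + 1)*(d^2 - 5*d + 6) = (d - 2)*(d + 1)*(d - 3)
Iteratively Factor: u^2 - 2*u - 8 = (u - 4)*(u + 2)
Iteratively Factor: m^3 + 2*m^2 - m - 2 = (m + 1)*(m^2 + m - 2) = (m - 1)*(m + 1)*(m + 2)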